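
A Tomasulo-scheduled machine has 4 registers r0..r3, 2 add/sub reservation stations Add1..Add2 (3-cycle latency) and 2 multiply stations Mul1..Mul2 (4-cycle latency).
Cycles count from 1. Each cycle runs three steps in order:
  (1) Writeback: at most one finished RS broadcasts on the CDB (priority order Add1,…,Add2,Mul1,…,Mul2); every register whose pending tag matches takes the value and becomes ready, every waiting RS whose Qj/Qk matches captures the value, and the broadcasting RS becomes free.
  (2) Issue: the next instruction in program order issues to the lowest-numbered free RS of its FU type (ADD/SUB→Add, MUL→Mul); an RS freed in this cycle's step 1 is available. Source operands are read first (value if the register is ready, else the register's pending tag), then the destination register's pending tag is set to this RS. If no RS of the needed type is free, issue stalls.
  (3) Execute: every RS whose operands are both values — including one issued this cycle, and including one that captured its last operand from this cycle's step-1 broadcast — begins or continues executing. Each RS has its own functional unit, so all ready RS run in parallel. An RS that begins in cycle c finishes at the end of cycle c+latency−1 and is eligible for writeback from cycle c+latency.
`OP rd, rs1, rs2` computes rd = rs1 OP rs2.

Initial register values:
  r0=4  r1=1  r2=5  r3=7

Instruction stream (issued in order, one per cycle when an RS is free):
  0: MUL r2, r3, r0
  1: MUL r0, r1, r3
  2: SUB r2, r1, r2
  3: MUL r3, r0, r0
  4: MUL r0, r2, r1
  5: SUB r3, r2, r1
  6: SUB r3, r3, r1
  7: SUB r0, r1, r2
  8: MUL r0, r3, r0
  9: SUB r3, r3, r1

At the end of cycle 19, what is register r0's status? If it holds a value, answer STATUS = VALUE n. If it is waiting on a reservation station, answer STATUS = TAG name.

STATUS = VALUE -812

cycle 1: issue MUL r2<-Mul1 // r0:4,r1:1,r2:Mul1,r3:7
cycle 2: issue MUL r0<-Mul2 // r0:Mul2,r1:1,r2:Mul1,r3:7
cycle 3: issue SUB r2<-Add1 // r0:Mul2,r1:1,r2:Add1,r3:7
cycle 4: stall // r0:Mul2,r1:1,r2:Add1,r3:7
cycle 5: CDB Mul1=28; issue MUL r3<-Mul1 // r0:Mul2,r1:1,r2:Add1,r3:Mul1
cycle 6: CDB Mul2=7; issue MUL r0<-Mul2 // r0:Mul2,r1:1,r2:Add1,r3:Mul1
cycle 7: issue SUB r3<-Add2 // r0:Mul2,r1:1,r2:Add1,r3:Add2
cycle 8: CDB Add1=-27; issue SUB r3<-Add1 // r0:Mul2,r1:1,r2:-27,r3:Add1
cycle 9: stall // r0:Mul2,r1:1,r2:-27,r3:Add1
cycle 10: CDB Mul1=49; stall // r0:Mul2,r1:1,r2:-27,r3:Add1
cycle 11: CDB Add2=-28; issue SUB r0<-Add2 // r0:Add2,r1:1,r2:-27,r3:Add1
cycle 12: CDB Mul2=-27; issue MUL r0<-Mul1 // r0:Mul1,r1:1,r2:-27,r3:Add1
cycle 13: stall // r0:Mul1,r1:1,r2:-27,r3:Add1
cycle 14: CDB Add1=-29; issue SUB r3<-Add1 // r0:Mul1,r1:1,r2:-27,r3:Add1
cycle 15: CDB Add2=28 // r0:Mul1,r1:1,r2:-27,r3:Add1
cycle 16: - // r0:Mul1,r1:1,r2:-27,r3:Add1
cycle 17: CDB Add1=-30 // r0:Mul1,r1:1,r2:-27,r3:-30
cycle 18: - // r0:Mul1,r1:1,r2:-27,r3:-30
cycle 19: CDB Mul1=-812 // r0:-812,r1:1,r2:-27,r3:-30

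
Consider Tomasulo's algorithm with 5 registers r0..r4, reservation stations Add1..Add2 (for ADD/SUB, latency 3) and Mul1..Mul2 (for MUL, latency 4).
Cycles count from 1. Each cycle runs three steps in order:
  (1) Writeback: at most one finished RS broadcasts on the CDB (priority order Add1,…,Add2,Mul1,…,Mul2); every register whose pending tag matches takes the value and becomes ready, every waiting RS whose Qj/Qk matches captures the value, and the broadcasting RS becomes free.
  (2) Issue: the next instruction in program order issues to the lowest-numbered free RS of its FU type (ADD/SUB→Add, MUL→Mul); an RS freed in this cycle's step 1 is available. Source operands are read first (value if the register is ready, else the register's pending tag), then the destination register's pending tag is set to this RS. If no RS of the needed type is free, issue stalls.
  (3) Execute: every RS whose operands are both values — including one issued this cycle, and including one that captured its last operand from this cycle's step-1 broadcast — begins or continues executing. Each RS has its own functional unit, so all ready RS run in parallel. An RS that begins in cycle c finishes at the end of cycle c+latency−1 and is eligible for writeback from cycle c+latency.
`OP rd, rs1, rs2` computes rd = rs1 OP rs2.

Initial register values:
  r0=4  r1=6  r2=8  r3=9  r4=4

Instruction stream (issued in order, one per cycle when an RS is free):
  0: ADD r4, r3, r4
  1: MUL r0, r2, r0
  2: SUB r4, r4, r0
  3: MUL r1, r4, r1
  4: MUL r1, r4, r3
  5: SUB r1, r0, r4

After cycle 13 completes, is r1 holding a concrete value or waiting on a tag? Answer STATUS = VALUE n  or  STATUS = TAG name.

cycle 1: issue ADD r4<-Add1 // r0:4,r1:6,r2:8,r3:9,r4:Add1
cycle 2: issue MUL r0<-Mul1 // r0:Mul1,r1:6,r2:8,r3:9,r4:Add1
cycle 3: issue SUB r4<-Add2 // r0:Mul1,r1:6,r2:8,r3:9,r4:Add2
cycle 4: CDB Add1=13; issue MUL r1<-Mul2 // r0:Mul1,r1:Mul2,r2:8,r3:9,r4:Add2
cycle 5: stall // r0:Mul1,r1:Mul2,r2:8,r3:9,r4:Add2
cycle 6: CDB Mul1=32; issue MUL r1<-Mul1 // r0:32,r1:Mul1,r2:8,r3:9,r4:Add2
cycle 7: issue SUB r1<-Add1 // r0:32,r1:Add1,r2:8,r3:9,r4:Add2
cycle 8: - // r0:32,r1:Add1,r2:8,r3:9,r4:Add2
cycle 9: CDB Add2=-19 // r0:32,r1:Add1,r2:8,r3:9,r4:-19
cycle 10: - // r0:32,r1:Add1,r2:8,r3:9,r4:-19
cycle 11: - // r0:32,r1:Add1,r2:8,r3:9,r4:-19
cycle 12: CDB Add1=51 // r0:32,r1:51,r2:8,r3:9,r4:-19
cycle 13: CDB Mul1=-171 // r0:32,r1:51,r2:8,r3:9,r4:-19

STATUS = VALUE 51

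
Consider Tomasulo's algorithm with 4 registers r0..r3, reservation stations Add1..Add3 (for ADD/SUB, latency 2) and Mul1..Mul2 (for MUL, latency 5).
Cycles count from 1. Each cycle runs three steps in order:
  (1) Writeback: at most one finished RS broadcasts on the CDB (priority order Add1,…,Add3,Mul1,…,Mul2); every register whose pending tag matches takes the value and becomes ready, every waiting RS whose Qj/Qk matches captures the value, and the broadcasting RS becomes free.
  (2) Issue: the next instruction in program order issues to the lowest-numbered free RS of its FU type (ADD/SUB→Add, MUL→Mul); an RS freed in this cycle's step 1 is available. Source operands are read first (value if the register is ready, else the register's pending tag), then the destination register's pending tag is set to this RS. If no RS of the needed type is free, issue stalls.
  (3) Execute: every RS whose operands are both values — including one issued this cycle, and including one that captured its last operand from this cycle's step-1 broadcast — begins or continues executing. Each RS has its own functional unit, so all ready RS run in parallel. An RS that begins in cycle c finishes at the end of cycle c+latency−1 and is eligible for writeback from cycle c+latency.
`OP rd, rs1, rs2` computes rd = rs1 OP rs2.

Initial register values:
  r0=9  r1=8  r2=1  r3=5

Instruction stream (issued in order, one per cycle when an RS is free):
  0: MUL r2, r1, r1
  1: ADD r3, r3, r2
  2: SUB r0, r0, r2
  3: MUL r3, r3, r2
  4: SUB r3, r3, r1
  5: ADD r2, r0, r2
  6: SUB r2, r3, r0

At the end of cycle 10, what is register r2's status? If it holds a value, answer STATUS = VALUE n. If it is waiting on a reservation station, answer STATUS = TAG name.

STATUS = TAG Add2

  c1: issue MUL r2<-Mul1  regs: r0:9,r1:8,r2:Mul1,r3:5
  c2: issue ADD r3<-Add1  regs: r0:9,r1:8,r2:Mul1,r3:Add1
  c3: issue SUB r0<-Add2  regs: r0:Add2,r1:8,r2:Mul1,r3:Add1
  c4: issue MUL r3<-Mul2  regs: r0:Add2,r1:8,r2:Mul1,r3:Mul2
  c5: issue SUB r3<-Add3  regs: r0:Add2,r1:8,r2:Mul1,r3:Add3
  c6: CDB Mul1=64; stall  regs: r0:Add2,r1:8,r2:64,r3:Add3
  c7: stall  regs: r0:Add2,r1:8,r2:64,r3:Add3
  c8: CDB Add1=69; issue ADD r2<-Add1  regs: r0:Add2,r1:8,r2:Add1,r3:Add3
  c9: CDB Add2=-55; issue SUB r2<-Add2  regs: r0:-55,r1:8,r2:Add2,r3:Add3
  c10: -  regs: r0:-55,r1:8,r2:Add2,r3:Add3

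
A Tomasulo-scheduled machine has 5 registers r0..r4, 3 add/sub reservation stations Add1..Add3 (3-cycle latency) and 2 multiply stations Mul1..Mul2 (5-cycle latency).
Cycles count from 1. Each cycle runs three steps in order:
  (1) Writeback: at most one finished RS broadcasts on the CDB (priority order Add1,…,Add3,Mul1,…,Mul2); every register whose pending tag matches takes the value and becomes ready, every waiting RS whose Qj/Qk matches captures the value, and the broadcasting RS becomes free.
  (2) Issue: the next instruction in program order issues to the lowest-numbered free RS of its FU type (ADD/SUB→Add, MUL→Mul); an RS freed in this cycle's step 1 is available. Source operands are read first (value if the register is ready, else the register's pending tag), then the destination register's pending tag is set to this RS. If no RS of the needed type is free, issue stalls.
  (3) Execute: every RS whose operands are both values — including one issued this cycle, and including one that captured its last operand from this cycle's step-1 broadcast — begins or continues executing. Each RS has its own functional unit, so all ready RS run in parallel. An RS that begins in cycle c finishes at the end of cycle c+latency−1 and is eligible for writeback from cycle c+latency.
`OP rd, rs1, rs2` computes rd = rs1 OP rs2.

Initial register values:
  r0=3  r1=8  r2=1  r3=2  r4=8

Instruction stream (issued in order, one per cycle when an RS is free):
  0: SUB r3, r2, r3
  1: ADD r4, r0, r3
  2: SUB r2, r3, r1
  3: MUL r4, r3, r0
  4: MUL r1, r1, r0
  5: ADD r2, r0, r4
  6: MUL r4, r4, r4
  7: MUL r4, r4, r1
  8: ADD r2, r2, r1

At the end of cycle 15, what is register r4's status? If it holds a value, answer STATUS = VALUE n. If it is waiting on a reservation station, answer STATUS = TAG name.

STATUS = TAG Mul2

c1: issue SUB r3<-Add1 | r0:3,r1:8,r2:1,r3:Add1,r4:8
c2: issue ADD r4<-Add2 | r0:3,r1:8,r2:1,r3:Add1,r4:Add2
c3: issue SUB r2<-Add3 | r0:3,r1:8,r2:Add3,r3:Add1,r4:Add2
c4: CDB Add1=-1; issue MUL r4<-Mul1 | r0:3,r1:8,r2:Add3,r3:-1,r4:Mul1
c5: issue MUL r1<-Mul2 | r0:3,r1:Mul2,r2:Add3,r3:-1,r4:Mul1
c6: issue ADD r2<-Add1 | r0:3,r1:Mul2,r2:Add1,r3:-1,r4:Mul1
c7: CDB Add2=2; stall | r0:3,r1:Mul2,r2:Add1,r3:-1,r4:Mul1
c8: CDB Add3=-9; stall | r0:3,r1:Mul2,r2:Add1,r3:-1,r4:Mul1
c9: CDB Mul1=-3; issue MUL r4<-Mul1 | r0:3,r1:Mul2,r2:Add1,r3:-1,r4:Mul1
c10: CDB Mul2=24; issue MUL r4<-Mul2 | r0:3,r1:24,r2:Add1,r3:-1,r4:Mul2
c11: issue ADD r2<-Add2 | r0:3,r1:24,r2:Add2,r3:-1,r4:Mul2
c12: CDB Add1=0 | r0:3,r1:24,r2:Add2,r3:-1,r4:Mul2
c13: - | r0:3,r1:24,r2:Add2,r3:-1,r4:Mul2
c14: CDB Mul1=9 | r0:3,r1:24,r2:Add2,r3:-1,r4:Mul2
c15: CDB Add2=24 | r0:3,r1:24,r2:24,r3:-1,r4:Mul2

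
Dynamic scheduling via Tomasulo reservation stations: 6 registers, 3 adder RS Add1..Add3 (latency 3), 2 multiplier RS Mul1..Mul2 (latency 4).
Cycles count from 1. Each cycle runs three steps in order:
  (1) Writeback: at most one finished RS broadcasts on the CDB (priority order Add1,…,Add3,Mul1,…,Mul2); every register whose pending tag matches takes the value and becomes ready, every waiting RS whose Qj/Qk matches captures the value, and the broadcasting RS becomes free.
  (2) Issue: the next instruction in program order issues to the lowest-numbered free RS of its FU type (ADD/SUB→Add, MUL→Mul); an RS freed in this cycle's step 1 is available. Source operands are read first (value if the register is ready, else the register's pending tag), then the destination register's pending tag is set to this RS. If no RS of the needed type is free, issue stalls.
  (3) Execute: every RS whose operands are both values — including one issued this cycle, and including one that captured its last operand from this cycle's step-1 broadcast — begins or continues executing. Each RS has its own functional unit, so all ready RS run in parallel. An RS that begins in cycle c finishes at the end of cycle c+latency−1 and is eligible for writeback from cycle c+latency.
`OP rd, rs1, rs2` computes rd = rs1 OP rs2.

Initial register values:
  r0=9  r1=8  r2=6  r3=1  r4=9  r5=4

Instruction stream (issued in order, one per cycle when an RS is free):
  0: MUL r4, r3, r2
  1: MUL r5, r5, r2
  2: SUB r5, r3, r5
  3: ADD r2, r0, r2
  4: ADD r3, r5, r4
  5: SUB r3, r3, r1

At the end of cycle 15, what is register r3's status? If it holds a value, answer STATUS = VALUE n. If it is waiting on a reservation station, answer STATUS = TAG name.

c1: issue MUL r4<-Mul1 | r0:9,r1:8,r2:6,r3:1,r4:Mul1,r5:4
c2: issue MUL r5<-Mul2 | r0:9,r1:8,r2:6,r3:1,r4:Mul1,r5:Mul2
c3: issue SUB r5<-Add1 | r0:9,r1:8,r2:6,r3:1,r4:Mul1,r5:Add1
c4: issue ADD r2<-Add2 | r0:9,r1:8,r2:Add2,r3:1,r4:Mul1,r5:Add1
c5: CDB Mul1=6; issue ADD r3<-Add3 | r0:9,r1:8,r2:Add2,r3:Add3,r4:6,r5:Add1
c6: CDB Mul2=24; stall | r0:9,r1:8,r2:Add2,r3:Add3,r4:6,r5:Add1
c7: CDB Add2=15; issue SUB r3<-Add2 | r0:9,r1:8,r2:15,r3:Add2,r4:6,r5:Add1
c8: - | r0:9,r1:8,r2:15,r3:Add2,r4:6,r5:Add1
c9: CDB Add1=-23 | r0:9,r1:8,r2:15,r3:Add2,r4:6,r5:-23
c10: - | r0:9,r1:8,r2:15,r3:Add2,r4:6,r5:-23
c11: - | r0:9,r1:8,r2:15,r3:Add2,r4:6,r5:-23
c12: CDB Add3=-17 | r0:9,r1:8,r2:15,r3:Add2,r4:6,r5:-23
c13: - | r0:9,r1:8,r2:15,r3:Add2,r4:6,r5:-23
c14: - | r0:9,r1:8,r2:15,r3:Add2,r4:6,r5:-23
c15: CDB Add2=-25 | r0:9,r1:8,r2:15,r3:-25,r4:6,r5:-23

STATUS = VALUE -25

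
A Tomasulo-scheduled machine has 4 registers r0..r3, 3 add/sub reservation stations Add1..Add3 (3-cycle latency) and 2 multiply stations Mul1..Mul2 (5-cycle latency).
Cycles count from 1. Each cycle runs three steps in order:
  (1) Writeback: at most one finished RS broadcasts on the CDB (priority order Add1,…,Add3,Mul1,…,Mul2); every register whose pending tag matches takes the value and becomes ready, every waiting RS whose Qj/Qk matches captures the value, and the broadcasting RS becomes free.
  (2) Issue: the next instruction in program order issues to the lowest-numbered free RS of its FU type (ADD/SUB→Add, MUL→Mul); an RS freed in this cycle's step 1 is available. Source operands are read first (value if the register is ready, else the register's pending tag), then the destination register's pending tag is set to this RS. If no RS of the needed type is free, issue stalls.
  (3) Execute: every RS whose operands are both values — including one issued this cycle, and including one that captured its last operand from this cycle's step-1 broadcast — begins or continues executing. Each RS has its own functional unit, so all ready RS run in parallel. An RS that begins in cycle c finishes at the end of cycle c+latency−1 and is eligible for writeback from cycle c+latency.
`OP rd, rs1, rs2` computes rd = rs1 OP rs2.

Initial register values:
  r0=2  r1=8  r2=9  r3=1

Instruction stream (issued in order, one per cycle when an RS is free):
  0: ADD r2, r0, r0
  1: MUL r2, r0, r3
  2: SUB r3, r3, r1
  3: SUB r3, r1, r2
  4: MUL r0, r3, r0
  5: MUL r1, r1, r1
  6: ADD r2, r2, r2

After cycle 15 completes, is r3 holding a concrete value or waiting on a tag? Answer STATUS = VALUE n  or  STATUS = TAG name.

STATUS = VALUE 6

c1: issue ADD r2<-Add1 | r0:2,r1:8,r2:Add1,r3:1
c2: issue MUL r2<-Mul1 | r0:2,r1:8,r2:Mul1,r3:1
c3: issue SUB r3<-Add2 | r0:2,r1:8,r2:Mul1,r3:Add2
c4: CDB Add1=4; issue SUB r3<-Add1 | r0:2,r1:8,r2:Mul1,r3:Add1
c5: issue MUL r0<-Mul2 | r0:Mul2,r1:8,r2:Mul1,r3:Add1
c6: CDB Add2=-7; stall | r0:Mul2,r1:8,r2:Mul1,r3:Add1
c7: CDB Mul1=2; issue MUL r1<-Mul1 | r0:Mul2,r1:Mul1,r2:2,r3:Add1
c8: issue ADD r2<-Add2 | r0:Mul2,r1:Mul1,r2:Add2,r3:Add1
c9: - | r0:Mul2,r1:Mul1,r2:Add2,r3:Add1
c10: CDB Add1=6 | r0:Mul2,r1:Mul1,r2:Add2,r3:6
c11: CDB Add2=4 | r0:Mul2,r1:Mul1,r2:4,r3:6
c12: CDB Mul1=64 | r0:Mul2,r1:64,r2:4,r3:6
c13: - | r0:Mul2,r1:64,r2:4,r3:6
c14: - | r0:Mul2,r1:64,r2:4,r3:6
c15: CDB Mul2=12 | r0:12,r1:64,r2:4,r3:6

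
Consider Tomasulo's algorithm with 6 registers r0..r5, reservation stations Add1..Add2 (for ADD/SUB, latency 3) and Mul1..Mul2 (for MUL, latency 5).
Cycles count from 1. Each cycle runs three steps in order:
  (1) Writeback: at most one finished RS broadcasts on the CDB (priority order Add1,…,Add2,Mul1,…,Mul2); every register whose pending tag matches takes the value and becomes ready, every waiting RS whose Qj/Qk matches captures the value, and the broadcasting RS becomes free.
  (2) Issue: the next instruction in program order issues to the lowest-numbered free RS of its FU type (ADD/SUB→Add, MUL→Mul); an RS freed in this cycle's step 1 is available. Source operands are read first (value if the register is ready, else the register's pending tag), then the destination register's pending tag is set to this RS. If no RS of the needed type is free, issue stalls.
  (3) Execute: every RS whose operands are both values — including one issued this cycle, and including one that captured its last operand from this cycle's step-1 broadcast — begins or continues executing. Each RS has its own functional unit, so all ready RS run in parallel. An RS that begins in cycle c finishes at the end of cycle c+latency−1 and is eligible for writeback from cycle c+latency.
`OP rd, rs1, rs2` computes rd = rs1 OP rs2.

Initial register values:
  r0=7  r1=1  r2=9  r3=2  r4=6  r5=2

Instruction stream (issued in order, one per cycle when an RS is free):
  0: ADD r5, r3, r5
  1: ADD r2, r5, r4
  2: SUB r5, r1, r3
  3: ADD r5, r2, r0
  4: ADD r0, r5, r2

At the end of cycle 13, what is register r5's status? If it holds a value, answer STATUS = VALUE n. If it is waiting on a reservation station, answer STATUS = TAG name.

c1: issue ADD r5<-Add1 | r0:7,r1:1,r2:9,r3:2,r4:6,r5:Add1
c2: issue ADD r2<-Add2 | r0:7,r1:1,r2:Add2,r3:2,r4:6,r5:Add1
c3: stall | r0:7,r1:1,r2:Add2,r3:2,r4:6,r5:Add1
c4: CDB Add1=4; issue SUB r5<-Add1 | r0:7,r1:1,r2:Add2,r3:2,r4:6,r5:Add1
c5: stall | r0:7,r1:1,r2:Add2,r3:2,r4:6,r5:Add1
c6: stall | r0:7,r1:1,r2:Add2,r3:2,r4:6,r5:Add1
c7: CDB Add1=-1; issue ADD r5<-Add1 | r0:7,r1:1,r2:Add2,r3:2,r4:6,r5:Add1
c8: CDB Add2=10; issue ADD r0<-Add2 | r0:Add2,r1:1,r2:10,r3:2,r4:6,r5:Add1
c9: - | r0:Add2,r1:1,r2:10,r3:2,r4:6,r5:Add1
c10: - | r0:Add2,r1:1,r2:10,r3:2,r4:6,r5:Add1
c11: CDB Add1=17 | r0:Add2,r1:1,r2:10,r3:2,r4:6,r5:17
c12: - | r0:Add2,r1:1,r2:10,r3:2,r4:6,r5:17
c13: - | r0:Add2,r1:1,r2:10,r3:2,r4:6,r5:17

STATUS = VALUE 17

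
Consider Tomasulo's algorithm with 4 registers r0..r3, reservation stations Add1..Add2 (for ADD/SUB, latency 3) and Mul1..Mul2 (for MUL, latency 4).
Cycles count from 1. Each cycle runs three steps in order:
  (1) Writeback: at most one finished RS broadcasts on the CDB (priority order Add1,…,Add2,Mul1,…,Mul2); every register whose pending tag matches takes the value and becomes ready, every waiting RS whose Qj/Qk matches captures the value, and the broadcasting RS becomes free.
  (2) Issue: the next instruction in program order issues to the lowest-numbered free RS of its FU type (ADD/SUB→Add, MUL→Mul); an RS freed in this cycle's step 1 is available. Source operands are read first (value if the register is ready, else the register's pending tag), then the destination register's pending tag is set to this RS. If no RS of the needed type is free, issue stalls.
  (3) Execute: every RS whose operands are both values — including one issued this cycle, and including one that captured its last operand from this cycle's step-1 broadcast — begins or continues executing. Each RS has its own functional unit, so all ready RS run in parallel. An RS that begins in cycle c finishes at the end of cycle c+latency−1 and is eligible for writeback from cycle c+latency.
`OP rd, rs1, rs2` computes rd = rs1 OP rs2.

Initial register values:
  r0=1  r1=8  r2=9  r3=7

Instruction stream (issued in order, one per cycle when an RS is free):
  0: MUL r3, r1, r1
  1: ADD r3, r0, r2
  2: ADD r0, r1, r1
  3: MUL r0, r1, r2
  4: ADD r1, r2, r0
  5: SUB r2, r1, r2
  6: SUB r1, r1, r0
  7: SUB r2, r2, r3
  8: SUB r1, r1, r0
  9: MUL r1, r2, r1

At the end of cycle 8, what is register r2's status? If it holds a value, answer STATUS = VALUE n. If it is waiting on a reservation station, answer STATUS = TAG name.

cycle 1: issue MUL r3<-Mul1 // r0:1,r1:8,r2:9,r3:Mul1
cycle 2: issue ADD r3<-Add1 // r0:1,r1:8,r2:9,r3:Add1
cycle 3: issue ADD r0<-Add2 // r0:Add2,r1:8,r2:9,r3:Add1
cycle 4: issue MUL r0<-Mul2 // r0:Mul2,r1:8,r2:9,r3:Add1
cycle 5: CDB Add1=10; issue ADD r1<-Add1 // r0:Mul2,r1:Add1,r2:9,r3:10
cycle 6: CDB Add2=16; issue SUB r2<-Add2 // r0:Mul2,r1:Add1,r2:Add2,r3:10
cycle 7: CDB Mul1=64; stall // r0:Mul2,r1:Add1,r2:Add2,r3:10
cycle 8: CDB Mul2=72; stall // r0:72,r1:Add1,r2:Add2,r3:10

STATUS = TAG Add2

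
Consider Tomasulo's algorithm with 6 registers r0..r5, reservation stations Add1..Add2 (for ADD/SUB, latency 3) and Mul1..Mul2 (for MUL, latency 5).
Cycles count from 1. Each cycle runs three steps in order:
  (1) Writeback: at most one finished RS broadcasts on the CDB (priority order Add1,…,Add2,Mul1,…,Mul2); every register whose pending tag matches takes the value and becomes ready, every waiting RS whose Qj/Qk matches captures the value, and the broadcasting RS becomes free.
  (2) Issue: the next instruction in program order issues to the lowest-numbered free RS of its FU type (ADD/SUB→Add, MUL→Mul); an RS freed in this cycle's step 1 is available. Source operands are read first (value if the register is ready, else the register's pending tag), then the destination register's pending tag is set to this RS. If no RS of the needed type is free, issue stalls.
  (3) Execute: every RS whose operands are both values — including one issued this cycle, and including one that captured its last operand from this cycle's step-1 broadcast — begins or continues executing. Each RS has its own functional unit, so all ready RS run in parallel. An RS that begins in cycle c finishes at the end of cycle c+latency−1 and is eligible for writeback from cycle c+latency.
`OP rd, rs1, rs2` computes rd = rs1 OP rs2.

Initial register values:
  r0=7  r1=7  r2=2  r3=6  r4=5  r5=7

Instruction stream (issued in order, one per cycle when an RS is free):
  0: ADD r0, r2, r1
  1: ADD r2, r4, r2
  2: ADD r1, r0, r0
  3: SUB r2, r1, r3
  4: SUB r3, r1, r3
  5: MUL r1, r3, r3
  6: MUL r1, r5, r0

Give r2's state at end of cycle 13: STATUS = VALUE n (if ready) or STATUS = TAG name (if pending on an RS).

STATUS = VALUE 12

c1: issue ADD r0<-Add1 | r0:Add1,r1:7,r2:2,r3:6,r4:5,r5:7
c2: issue ADD r2<-Add2 | r0:Add1,r1:7,r2:Add2,r3:6,r4:5,r5:7
c3: stall | r0:Add1,r1:7,r2:Add2,r3:6,r4:5,r5:7
c4: CDB Add1=9; issue ADD r1<-Add1 | r0:9,r1:Add1,r2:Add2,r3:6,r4:5,r5:7
c5: CDB Add2=7; issue SUB r2<-Add2 | r0:9,r1:Add1,r2:Add2,r3:6,r4:5,r5:7
c6: stall | r0:9,r1:Add1,r2:Add2,r3:6,r4:5,r5:7
c7: CDB Add1=18; issue SUB r3<-Add1 | r0:9,r1:18,r2:Add2,r3:Add1,r4:5,r5:7
c8: issue MUL r1<-Mul1 | r0:9,r1:Mul1,r2:Add2,r3:Add1,r4:5,r5:7
c9: issue MUL r1<-Mul2 | r0:9,r1:Mul2,r2:Add2,r3:Add1,r4:5,r5:7
c10: CDB Add1=12 | r0:9,r1:Mul2,r2:Add2,r3:12,r4:5,r5:7
c11: CDB Add2=12 | r0:9,r1:Mul2,r2:12,r3:12,r4:5,r5:7
c12: - | r0:9,r1:Mul2,r2:12,r3:12,r4:5,r5:7
c13: - | r0:9,r1:Mul2,r2:12,r3:12,r4:5,r5:7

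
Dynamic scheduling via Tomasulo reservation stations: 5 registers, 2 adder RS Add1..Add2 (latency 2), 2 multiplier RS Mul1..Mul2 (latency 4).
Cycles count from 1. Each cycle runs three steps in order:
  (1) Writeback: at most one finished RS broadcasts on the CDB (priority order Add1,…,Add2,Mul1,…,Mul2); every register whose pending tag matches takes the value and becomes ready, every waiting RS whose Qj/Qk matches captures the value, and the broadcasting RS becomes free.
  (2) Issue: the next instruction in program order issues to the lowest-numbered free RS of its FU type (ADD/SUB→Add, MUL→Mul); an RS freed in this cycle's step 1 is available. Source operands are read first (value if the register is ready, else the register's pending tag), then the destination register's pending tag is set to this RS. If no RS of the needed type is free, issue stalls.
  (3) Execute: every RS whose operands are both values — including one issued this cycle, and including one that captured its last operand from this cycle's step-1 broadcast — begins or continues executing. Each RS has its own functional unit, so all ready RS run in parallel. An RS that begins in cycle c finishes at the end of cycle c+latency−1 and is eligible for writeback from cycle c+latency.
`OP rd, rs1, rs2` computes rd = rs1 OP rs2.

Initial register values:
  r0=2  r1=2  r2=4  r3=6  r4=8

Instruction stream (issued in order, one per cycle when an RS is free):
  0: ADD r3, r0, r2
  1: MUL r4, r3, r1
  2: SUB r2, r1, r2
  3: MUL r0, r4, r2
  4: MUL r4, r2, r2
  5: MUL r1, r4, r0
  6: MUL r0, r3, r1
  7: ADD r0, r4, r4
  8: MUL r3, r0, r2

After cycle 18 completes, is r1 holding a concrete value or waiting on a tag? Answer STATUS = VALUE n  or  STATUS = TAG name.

c1: issue ADD r3<-Add1 | r0:2,r1:2,r2:4,r3:Add1,r4:8
c2: issue MUL r4<-Mul1 | r0:2,r1:2,r2:4,r3:Add1,r4:Mul1
c3: CDB Add1=6; issue SUB r2<-Add1 | r0:2,r1:2,r2:Add1,r3:6,r4:Mul1
c4: issue MUL r0<-Mul2 | r0:Mul2,r1:2,r2:Add1,r3:6,r4:Mul1
c5: CDB Add1=-2; stall | r0:Mul2,r1:2,r2:-2,r3:6,r4:Mul1
c6: stall | r0:Mul2,r1:2,r2:-2,r3:6,r4:Mul1
c7: CDB Mul1=12; issue MUL r4<-Mul1 | r0:Mul2,r1:2,r2:-2,r3:6,r4:Mul1
c8: stall | r0:Mul2,r1:2,r2:-2,r3:6,r4:Mul1
c9: stall | r0:Mul2,r1:2,r2:-2,r3:6,r4:Mul1
c10: stall | r0:Mul2,r1:2,r2:-2,r3:6,r4:Mul1
c11: CDB Mul1=4; issue MUL r1<-Mul1 | r0:Mul2,r1:Mul1,r2:-2,r3:6,r4:4
c12: CDB Mul2=-24; issue MUL r0<-Mul2 | r0:Mul2,r1:Mul1,r2:-2,r3:6,r4:4
c13: issue ADD r0<-Add1 | r0:Add1,r1:Mul1,r2:-2,r3:6,r4:4
c14: stall | r0:Add1,r1:Mul1,r2:-2,r3:6,r4:4
c15: CDB Add1=8; stall | r0:8,r1:Mul1,r2:-2,r3:6,r4:4
c16: CDB Mul1=-96; issue MUL r3<-Mul1 | r0:8,r1:-96,r2:-2,r3:Mul1,r4:4
c17: - | r0:8,r1:-96,r2:-2,r3:Mul1,r4:4
c18: - | r0:8,r1:-96,r2:-2,r3:Mul1,r4:4

STATUS = VALUE -96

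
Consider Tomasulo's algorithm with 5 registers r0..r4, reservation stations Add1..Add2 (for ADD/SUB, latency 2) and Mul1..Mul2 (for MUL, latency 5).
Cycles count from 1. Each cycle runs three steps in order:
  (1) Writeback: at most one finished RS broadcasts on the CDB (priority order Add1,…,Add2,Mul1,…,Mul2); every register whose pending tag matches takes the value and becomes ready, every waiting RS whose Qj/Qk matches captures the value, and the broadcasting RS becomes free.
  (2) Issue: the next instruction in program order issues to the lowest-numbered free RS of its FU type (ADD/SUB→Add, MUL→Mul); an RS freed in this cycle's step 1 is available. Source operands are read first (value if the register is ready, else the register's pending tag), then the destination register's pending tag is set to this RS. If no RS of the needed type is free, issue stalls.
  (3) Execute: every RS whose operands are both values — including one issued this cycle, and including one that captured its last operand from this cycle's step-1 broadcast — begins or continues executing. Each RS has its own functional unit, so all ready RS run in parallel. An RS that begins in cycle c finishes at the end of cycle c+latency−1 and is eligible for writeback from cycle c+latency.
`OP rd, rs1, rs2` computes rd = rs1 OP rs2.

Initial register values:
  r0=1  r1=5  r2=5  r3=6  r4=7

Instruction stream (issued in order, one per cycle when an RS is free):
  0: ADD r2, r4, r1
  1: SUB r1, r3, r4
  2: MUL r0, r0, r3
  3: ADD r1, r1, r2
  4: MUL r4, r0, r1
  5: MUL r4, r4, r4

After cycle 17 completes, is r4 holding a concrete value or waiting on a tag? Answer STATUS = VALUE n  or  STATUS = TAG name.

  c1: issue ADD r2<-Add1  regs: r0:1,r1:5,r2:Add1,r3:6,r4:7
  c2: issue SUB r1<-Add2  regs: r0:1,r1:Add2,r2:Add1,r3:6,r4:7
  c3: CDB Add1=12; issue MUL r0<-Mul1  regs: r0:Mul1,r1:Add2,r2:12,r3:6,r4:7
  c4: CDB Add2=-1; issue ADD r1<-Add1  regs: r0:Mul1,r1:Add1,r2:12,r3:6,r4:7
  c5: issue MUL r4<-Mul2  regs: r0:Mul1,r1:Add1,r2:12,r3:6,r4:Mul2
  c6: CDB Add1=11; stall  regs: r0:Mul1,r1:11,r2:12,r3:6,r4:Mul2
  c7: stall  regs: r0:Mul1,r1:11,r2:12,r3:6,r4:Mul2
  c8: CDB Mul1=6; issue MUL r4<-Mul1  regs: r0:6,r1:11,r2:12,r3:6,r4:Mul1
  c9: -  regs: r0:6,r1:11,r2:12,r3:6,r4:Mul1
  c10: -  regs: r0:6,r1:11,r2:12,r3:6,r4:Mul1
  c11: -  regs: r0:6,r1:11,r2:12,r3:6,r4:Mul1
  c12: -  regs: r0:6,r1:11,r2:12,r3:6,r4:Mul1
  c13: CDB Mul2=66  regs: r0:6,r1:11,r2:12,r3:6,r4:Mul1
  c14: -  regs: r0:6,r1:11,r2:12,r3:6,r4:Mul1
  c15: -  regs: r0:6,r1:11,r2:12,r3:6,r4:Mul1
  c16: -  regs: r0:6,r1:11,r2:12,r3:6,r4:Mul1
  c17: -  regs: r0:6,r1:11,r2:12,r3:6,r4:Mul1

STATUS = TAG Mul1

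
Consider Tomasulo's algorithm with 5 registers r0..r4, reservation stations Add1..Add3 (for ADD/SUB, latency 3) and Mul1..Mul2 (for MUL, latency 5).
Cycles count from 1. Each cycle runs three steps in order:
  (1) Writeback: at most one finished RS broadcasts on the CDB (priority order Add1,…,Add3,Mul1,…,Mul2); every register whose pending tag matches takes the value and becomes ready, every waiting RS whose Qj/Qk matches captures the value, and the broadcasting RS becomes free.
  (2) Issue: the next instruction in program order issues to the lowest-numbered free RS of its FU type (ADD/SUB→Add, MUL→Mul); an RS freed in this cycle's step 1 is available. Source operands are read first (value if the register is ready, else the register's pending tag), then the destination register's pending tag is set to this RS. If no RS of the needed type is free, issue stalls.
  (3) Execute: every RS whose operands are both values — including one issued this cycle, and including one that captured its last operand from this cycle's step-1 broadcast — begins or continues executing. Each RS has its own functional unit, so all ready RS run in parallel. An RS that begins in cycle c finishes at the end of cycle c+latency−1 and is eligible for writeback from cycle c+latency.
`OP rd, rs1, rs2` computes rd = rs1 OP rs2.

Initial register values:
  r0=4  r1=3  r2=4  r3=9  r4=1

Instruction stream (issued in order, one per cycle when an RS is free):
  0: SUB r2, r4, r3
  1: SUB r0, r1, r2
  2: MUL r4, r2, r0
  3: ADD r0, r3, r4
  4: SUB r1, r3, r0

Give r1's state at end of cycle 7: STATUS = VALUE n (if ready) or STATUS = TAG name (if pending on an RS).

cycle 1: issue SUB r2<-Add1 // r0:4,r1:3,r2:Add1,r3:9,r4:1
cycle 2: issue SUB r0<-Add2 // r0:Add2,r1:3,r2:Add1,r3:9,r4:1
cycle 3: issue MUL r4<-Mul1 // r0:Add2,r1:3,r2:Add1,r3:9,r4:Mul1
cycle 4: CDB Add1=-8; issue ADD r0<-Add1 // r0:Add1,r1:3,r2:-8,r3:9,r4:Mul1
cycle 5: issue SUB r1<-Add3 // r0:Add1,r1:Add3,r2:-8,r3:9,r4:Mul1
cycle 6: - // r0:Add1,r1:Add3,r2:-8,r3:9,r4:Mul1
cycle 7: CDB Add2=11 // r0:Add1,r1:Add3,r2:-8,r3:9,r4:Mul1

STATUS = TAG Add3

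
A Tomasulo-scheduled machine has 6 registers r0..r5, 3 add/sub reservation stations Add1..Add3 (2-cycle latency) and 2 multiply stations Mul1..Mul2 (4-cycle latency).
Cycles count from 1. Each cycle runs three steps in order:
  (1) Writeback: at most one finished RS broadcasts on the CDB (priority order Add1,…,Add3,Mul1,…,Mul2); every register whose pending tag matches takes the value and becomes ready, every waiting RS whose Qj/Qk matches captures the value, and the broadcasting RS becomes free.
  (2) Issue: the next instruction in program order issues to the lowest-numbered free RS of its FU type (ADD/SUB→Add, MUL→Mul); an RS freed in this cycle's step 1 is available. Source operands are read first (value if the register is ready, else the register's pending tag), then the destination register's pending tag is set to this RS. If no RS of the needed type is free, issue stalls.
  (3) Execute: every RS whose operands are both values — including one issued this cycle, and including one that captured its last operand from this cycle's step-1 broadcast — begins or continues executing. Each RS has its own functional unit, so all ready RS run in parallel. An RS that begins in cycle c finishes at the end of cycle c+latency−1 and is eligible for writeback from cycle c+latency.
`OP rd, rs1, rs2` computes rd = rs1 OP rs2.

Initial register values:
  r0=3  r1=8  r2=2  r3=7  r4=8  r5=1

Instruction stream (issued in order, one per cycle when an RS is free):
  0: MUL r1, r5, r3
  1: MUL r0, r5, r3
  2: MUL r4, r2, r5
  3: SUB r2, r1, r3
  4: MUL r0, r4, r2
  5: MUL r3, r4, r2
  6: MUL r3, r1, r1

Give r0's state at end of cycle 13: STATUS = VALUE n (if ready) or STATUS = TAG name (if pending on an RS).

cycle 1: issue MUL r1<-Mul1 // r0:3,r1:Mul1,r2:2,r3:7,r4:8,r5:1
cycle 2: issue MUL r0<-Mul2 // r0:Mul2,r1:Mul1,r2:2,r3:7,r4:8,r5:1
cycle 3: stall // r0:Mul2,r1:Mul1,r2:2,r3:7,r4:8,r5:1
cycle 4: stall // r0:Mul2,r1:Mul1,r2:2,r3:7,r4:8,r5:1
cycle 5: CDB Mul1=7; issue MUL r4<-Mul1 // r0:Mul2,r1:7,r2:2,r3:7,r4:Mul1,r5:1
cycle 6: CDB Mul2=7; issue SUB r2<-Add1 // r0:7,r1:7,r2:Add1,r3:7,r4:Mul1,r5:1
cycle 7: issue MUL r0<-Mul2 // r0:Mul2,r1:7,r2:Add1,r3:7,r4:Mul1,r5:1
cycle 8: CDB Add1=0; stall // r0:Mul2,r1:7,r2:0,r3:7,r4:Mul1,r5:1
cycle 9: CDB Mul1=2; issue MUL r3<-Mul1 // r0:Mul2,r1:7,r2:0,r3:Mul1,r4:2,r5:1
cycle 10: stall // r0:Mul2,r1:7,r2:0,r3:Mul1,r4:2,r5:1
cycle 11: stall // r0:Mul2,r1:7,r2:0,r3:Mul1,r4:2,r5:1
cycle 12: stall // r0:Mul2,r1:7,r2:0,r3:Mul1,r4:2,r5:1
cycle 13: CDB Mul1=0; issue MUL r3<-Mul1 // r0:Mul2,r1:7,r2:0,r3:Mul1,r4:2,r5:1

STATUS = TAG Mul2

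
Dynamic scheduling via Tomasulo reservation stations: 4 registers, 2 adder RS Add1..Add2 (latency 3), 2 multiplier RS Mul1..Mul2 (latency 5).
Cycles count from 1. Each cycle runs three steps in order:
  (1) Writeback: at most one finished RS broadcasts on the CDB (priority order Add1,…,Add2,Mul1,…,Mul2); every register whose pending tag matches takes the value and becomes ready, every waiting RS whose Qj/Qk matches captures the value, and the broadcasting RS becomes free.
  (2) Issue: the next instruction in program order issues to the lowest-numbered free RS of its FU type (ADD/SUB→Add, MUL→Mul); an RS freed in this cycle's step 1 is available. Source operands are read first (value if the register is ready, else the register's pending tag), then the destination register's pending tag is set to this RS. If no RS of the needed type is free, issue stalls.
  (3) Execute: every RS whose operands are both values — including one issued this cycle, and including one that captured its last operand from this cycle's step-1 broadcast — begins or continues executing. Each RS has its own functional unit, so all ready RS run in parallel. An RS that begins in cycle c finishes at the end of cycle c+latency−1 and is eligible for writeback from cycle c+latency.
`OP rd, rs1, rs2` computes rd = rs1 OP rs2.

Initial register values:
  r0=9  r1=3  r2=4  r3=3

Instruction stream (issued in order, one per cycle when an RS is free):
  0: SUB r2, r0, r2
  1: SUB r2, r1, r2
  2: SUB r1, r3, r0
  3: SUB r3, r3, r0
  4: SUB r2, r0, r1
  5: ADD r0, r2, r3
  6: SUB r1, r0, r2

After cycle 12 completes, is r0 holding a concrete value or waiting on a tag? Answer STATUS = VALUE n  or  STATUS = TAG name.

cycle 1: issue SUB r2<-Add1 // r0:9,r1:3,r2:Add1,r3:3
cycle 2: issue SUB r2<-Add2 // r0:9,r1:3,r2:Add2,r3:3
cycle 3: stall // r0:9,r1:3,r2:Add2,r3:3
cycle 4: CDB Add1=5; issue SUB r1<-Add1 // r0:9,r1:Add1,r2:Add2,r3:3
cycle 5: stall // r0:9,r1:Add1,r2:Add2,r3:3
cycle 6: stall // r0:9,r1:Add1,r2:Add2,r3:3
cycle 7: CDB Add1=-6; issue SUB r3<-Add1 // r0:9,r1:-6,r2:Add2,r3:Add1
cycle 8: CDB Add2=-2; issue SUB r2<-Add2 // r0:9,r1:-6,r2:Add2,r3:Add1
cycle 9: stall // r0:9,r1:-6,r2:Add2,r3:Add1
cycle 10: CDB Add1=-6; issue ADD r0<-Add1 // r0:Add1,r1:-6,r2:Add2,r3:-6
cycle 11: CDB Add2=15; issue SUB r1<-Add2 // r0:Add1,r1:Add2,r2:15,r3:-6
cycle 12: - // r0:Add1,r1:Add2,r2:15,r3:-6

STATUS = TAG Add1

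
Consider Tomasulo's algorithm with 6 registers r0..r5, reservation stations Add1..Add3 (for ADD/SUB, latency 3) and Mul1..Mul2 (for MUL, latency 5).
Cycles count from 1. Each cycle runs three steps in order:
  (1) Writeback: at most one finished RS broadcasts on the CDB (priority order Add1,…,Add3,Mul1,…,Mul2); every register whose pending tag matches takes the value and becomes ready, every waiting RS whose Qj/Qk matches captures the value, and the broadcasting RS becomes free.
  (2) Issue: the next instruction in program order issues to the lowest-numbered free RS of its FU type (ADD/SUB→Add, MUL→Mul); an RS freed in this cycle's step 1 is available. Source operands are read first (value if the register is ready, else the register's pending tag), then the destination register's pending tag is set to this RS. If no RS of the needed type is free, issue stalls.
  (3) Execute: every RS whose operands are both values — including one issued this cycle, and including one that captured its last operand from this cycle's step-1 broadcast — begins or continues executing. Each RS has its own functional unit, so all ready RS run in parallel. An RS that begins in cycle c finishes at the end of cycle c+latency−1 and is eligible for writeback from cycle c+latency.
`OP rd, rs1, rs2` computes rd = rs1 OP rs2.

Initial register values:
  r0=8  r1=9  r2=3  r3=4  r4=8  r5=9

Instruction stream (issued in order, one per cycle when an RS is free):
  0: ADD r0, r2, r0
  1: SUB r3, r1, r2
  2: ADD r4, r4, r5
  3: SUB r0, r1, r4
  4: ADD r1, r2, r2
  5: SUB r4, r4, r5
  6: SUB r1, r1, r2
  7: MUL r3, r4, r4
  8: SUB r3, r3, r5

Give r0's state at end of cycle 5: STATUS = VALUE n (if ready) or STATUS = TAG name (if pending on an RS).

STATUS = TAG Add1

cycle 1: issue ADD r0<-Add1 // r0:Add1,r1:9,r2:3,r3:4,r4:8,r5:9
cycle 2: issue SUB r3<-Add2 // r0:Add1,r1:9,r2:3,r3:Add2,r4:8,r5:9
cycle 3: issue ADD r4<-Add3 // r0:Add1,r1:9,r2:3,r3:Add2,r4:Add3,r5:9
cycle 4: CDB Add1=11; issue SUB r0<-Add1 // r0:Add1,r1:9,r2:3,r3:Add2,r4:Add3,r5:9
cycle 5: CDB Add2=6; issue ADD r1<-Add2 // r0:Add1,r1:Add2,r2:3,r3:6,r4:Add3,r5:9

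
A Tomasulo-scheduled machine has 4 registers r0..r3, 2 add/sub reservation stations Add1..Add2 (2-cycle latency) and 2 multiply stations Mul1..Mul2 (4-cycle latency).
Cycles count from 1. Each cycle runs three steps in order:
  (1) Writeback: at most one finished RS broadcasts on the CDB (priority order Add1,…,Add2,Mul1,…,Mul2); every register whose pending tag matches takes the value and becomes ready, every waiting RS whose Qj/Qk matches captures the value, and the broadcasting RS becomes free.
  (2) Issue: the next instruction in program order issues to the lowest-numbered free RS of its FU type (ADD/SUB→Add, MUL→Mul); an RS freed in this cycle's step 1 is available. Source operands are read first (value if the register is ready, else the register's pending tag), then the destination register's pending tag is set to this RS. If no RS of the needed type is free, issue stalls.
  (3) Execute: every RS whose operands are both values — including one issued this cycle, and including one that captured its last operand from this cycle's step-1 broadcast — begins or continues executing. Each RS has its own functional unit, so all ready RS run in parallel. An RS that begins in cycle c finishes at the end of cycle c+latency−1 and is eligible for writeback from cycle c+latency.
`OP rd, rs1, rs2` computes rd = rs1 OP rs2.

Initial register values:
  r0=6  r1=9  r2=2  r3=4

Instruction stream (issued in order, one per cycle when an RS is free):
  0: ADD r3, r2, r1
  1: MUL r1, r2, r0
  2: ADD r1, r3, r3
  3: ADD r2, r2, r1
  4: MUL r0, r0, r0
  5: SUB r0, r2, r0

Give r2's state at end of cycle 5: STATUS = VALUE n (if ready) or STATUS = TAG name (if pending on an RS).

cycle 1: issue ADD r3<-Add1 // r0:6,r1:9,r2:2,r3:Add1
cycle 2: issue MUL r1<-Mul1 // r0:6,r1:Mul1,r2:2,r3:Add1
cycle 3: CDB Add1=11; issue ADD r1<-Add1 // r0:6,r1:Add1,r2:2,r3:11
cycle 4: issue ADD r2<-Add2 // r0:6,r1:Add1,r2:Add2,r3:11
cycle 5: CDB Add1=22; issue MUL r0<-Mul2 // r0:Mul2,r1:22,r2:Add2,r3:11

STATUS = TAG Add2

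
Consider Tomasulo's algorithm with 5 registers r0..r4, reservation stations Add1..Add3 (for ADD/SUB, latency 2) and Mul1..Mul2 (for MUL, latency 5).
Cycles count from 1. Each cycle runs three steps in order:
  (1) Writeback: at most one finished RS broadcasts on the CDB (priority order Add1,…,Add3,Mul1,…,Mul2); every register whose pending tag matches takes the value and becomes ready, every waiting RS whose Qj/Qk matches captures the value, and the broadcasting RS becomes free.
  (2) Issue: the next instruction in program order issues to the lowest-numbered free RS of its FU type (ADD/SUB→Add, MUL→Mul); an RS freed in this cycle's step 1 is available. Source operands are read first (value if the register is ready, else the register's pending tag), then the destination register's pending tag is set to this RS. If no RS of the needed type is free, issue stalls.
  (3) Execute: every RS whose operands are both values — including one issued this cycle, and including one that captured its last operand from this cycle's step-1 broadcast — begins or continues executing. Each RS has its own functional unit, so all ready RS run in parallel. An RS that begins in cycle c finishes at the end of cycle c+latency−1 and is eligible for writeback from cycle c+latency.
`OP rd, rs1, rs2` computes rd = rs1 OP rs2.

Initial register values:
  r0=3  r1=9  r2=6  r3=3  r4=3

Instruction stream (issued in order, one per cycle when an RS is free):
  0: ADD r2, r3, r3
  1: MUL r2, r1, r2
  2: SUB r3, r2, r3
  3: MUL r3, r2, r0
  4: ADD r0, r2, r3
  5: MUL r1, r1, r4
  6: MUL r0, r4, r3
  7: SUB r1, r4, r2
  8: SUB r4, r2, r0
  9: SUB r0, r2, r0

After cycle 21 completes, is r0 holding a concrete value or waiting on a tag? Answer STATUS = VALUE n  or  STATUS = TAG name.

STATUS = VALUE -432

cycle 1: issue ADD r2<-Add1 // r0:3,r1:9,r2:Add1,r3:3,r4:3
cycle 2: issue MUL r2<-Mul1 // r0:3,r1:9,r2:Mul1,r3:3,r4:3
cycle 3: CDB Add1=6; issue SUB r3<-Add1 // r0:3,r1:9,r2:Mul1,r3:Add1,r4:3
cycle 4: issue MUL r3<-Mul2 // r0:3,r1:9,r2:Mul1,r3:Mul2,r4:3
cycle 5: issue ADD r0<-Add2 // r0:Add2,r1:9,r2:Mul1,r3:Mul2,r4:3
cycle 6: stall // r0:Add2,r1:9,r2:Mul1,r3:Mul2,r4:3
cycle 7: stall // r0:Add2,r1:9,r2:Mul1,r3:Mul2,r4:3
cycle 8: CDB Mul1=54; issue MUL r1<-Mul1 // r0:Add2,r1:Mul1,r2:54,r3:Mul2,r4:3
cycle 9: stall // r0:Add2,r1:Mul1,r2:54,r3:Mul2,r4:3
cycle 10: CDB Add1=51; stall // r0:Add2,r1:Mul1,r2:54,r3:Mul2,r4:3
cycle 11: stall // r0:Add2,r1:Mul1,r2:54,r3:Mul2,r4:3
cycle 12: stall // r0:Add2,r1:Mul1,r2:54,r3:Mul2,r4:3
cycle 13: CDB Mul1=27; issue MUL r0<-Mul1 // r0:Mul1,r1:27,r2:54,r3:Mul2,r4:3
cycle 14: CDB Mul2=162; issue SUB r1<-Add1 // r0:Mul1,r1:Add1,r2:54,r3:162,r4:3
cycle 15: issue SUB r4<-Add3 // r0:Mul1,r1:Add1,r2:54,r3:162,r4:Add3
cycle 16: CDB Add1=-51; issue SUB r0<-Add1 // r0:Add1,r1:-51,r2:54,r3:162,r4:Add3
cycle 17: CDB Add2=216 // r0:Add1,r1:-51,r2:54,r3:162,r4:Add3
cycle 18: - // r0:Add1,r1:-51,r2:54,r3:162,r4:Add3
cycle 19: CDB Mul1=486 // r0:Add1,r1:-51,r2:54,r3:162,r4:Add3
cycle 20: - // r0:Add1,r1:-51,r2:54,r3:162,r4:Add3
cycle 21: CDB Add1=-432 // r0:-432,r1:-51,r2:54,r3:162,r4:Add3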